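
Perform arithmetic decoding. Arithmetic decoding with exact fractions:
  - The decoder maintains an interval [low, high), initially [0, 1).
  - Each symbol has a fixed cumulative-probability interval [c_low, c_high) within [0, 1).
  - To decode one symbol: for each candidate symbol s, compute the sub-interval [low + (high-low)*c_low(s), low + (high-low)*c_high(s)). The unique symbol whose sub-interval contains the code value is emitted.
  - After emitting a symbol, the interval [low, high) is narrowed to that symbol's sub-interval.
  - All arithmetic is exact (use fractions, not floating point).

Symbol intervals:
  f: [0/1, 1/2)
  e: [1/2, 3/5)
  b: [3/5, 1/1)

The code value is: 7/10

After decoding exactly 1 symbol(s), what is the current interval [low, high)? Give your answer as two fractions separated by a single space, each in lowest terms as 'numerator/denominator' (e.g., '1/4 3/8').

Step 1: interval [0/1, 1/1), width = 1/1 - 0/1 = 1/1
  'f': [0/1 + 1/1*0/1, 0/1 + 1/1*1/2) = [0/1, 1/2)
  'e': [0/1 + 1/1*1/2, 0/1 + 1/1*3/5) = [1/2, 3/5)
  'b': [0/1 + 1/1*3/5, 0/1 + 1/1*1/1) = [3/5, 1/1) <- contains code 7/10
  emit 'b', narrow to [3/5, 1/1)

Answer: 3/5 1/1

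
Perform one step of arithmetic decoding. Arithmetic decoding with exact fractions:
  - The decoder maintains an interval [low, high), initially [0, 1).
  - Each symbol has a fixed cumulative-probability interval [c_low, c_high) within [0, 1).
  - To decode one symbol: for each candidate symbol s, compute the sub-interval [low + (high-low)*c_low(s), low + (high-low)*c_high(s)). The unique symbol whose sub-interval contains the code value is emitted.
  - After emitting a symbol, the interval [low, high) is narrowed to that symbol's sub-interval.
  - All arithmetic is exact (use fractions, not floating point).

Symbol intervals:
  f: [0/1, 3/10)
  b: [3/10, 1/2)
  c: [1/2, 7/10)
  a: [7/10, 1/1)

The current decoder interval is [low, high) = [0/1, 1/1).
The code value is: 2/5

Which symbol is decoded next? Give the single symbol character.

Interval width = high − low = 1/1 − 0/1 = 1/1
Scaled code = (code − low) / width = (2/5 − 0/1) / 1/1 = 2/5
  f: [0/1, 3/10) 
  b: [3/10, 1/2) ← scaled code falls here ✓
  c: [1/2, 7/10) 
  a: [7/10, 1/1) 

Answer: b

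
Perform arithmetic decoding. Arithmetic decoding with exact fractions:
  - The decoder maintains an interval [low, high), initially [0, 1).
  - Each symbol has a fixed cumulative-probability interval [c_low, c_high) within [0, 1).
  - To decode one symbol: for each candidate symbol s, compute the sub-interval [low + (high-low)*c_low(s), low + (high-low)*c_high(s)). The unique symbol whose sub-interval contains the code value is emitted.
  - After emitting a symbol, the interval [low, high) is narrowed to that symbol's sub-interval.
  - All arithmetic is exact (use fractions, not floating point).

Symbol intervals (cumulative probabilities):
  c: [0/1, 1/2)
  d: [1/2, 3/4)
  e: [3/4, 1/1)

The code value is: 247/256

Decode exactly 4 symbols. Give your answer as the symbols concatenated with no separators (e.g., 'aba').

Step 1: interval [0/1, 1/1), width = 1/1 - 0/1 = 1/1
  'c': [0/1 + 1/1*0/1, 0/1 + 1/1*1/2) = [0/1, 1/2)
  'd': [0/1 + 1/1*1/2, 0/1 + 1/1*3/4) = [1/2, 3/4)
  'e': [0/1 + 1/1*3/4, 0/1 + 1/1*1/1) = [3/4, 1/1) <- contains code 247/256
  emit 'e', narrow to [3/4, 1/1)
Step 2: interval [3/4, 1/1), width = 1/1 - 3/4 = 1/4
  'c': [3/4 + 1/4*0/1, 3/4 + 1/4*1/2) = [3/4, 7/8)
  'd': [3/4 + 1/4*1/2, 3/4 + 1/4*3/4) = [7/8, 15/16)
  'e': [3/4 + 1/4*3/4, 3/4 + 1/4*1/1) = [15/16, 1/1) <- contains code 247/256
  emit 'e', narrow to [15/16, 1/1)
Step 3: interval [15/16, 1/1), width = 1/1 - 15/16 = 1/16
  'c': [15/16 + 1/16*0/1, 15/16 + 1/16*1/2) = [15/16, 31/32) <- contains code 247/256
  'd': [15/16 + 1/16*1/2, 15/16 + 1/16*3/4) = [31/32, 63/64)
  'e': [15/16 + 1/16*3/4, 15/16 + 1/16*1/1) = [63/64, 1/1)
  emit 'c', narrow to [15/16, 31/32)
Step 4: interval [15/16, 31/32), width = 31/32 - 15/16 = 1/32
  'c': [15/16 + 1/32*0/1, 15/16 + 1/32*1/2) = [15/16, 61/64)
  'd': [15/16 + 1/32*1/2, 15/16 + 1/32*3/4) = [61/64, 123/128)
  'e': [15/16 + 1/32*3/4, 15/16 + 1/32*1/1) = [123/128, 31/32) <- contains code 247/256
  emit 'e', narrow to [123/128, 31/32)

Answer: eece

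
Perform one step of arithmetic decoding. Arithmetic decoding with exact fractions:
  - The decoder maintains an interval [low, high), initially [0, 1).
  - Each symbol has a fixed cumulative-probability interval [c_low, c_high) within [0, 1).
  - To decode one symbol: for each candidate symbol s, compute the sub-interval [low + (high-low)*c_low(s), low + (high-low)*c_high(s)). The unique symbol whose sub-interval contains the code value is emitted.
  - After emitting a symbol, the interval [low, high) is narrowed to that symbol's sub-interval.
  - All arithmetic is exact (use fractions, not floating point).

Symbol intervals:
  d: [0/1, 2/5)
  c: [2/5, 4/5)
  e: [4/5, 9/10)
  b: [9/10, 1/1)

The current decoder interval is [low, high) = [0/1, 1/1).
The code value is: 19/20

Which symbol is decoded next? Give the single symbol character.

Answer: b

Derivation:
Interval width = high − low = 1/1 − 0/1 = 1/1
Scaled code = (code − low) / width = (19/20 − 0/1) / 1/1 = 19/20
  d: [0/1, 2/5) 
  c: [2/5, 4/5) 
  e: [4/5, 9/10) 
  b: [9/10, 1/1) ← scaled code falls here ✓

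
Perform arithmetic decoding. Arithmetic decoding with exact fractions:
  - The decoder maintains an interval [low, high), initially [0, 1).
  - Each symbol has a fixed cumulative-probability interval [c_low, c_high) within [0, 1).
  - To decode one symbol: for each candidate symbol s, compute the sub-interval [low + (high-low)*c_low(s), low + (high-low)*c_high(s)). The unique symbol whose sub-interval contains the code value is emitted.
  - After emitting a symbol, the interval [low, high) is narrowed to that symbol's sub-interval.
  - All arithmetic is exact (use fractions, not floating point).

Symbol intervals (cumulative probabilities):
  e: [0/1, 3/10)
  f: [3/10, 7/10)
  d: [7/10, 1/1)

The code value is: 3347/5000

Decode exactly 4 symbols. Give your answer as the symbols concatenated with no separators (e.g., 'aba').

Step 1: interval [0/1, 1/1), width = 1/1 - 0/1 = 1/1
  'e': [0/1 + 1/1*0/1, 0/1 + 1/1*3/10) = [0/1, 3/10)
  'f': [0/1 + 1/1*3/10, 0/1 + 1/1*7/10) = [3/10, 7/10) <- contains code 3347/5000
  'd': [0/1 + 1/1*7/10, 0/1 + 1/1*1/1) = [7/10, 1/1)
  emit 'f', narrow to [3/10, 7/10)
Step 2: interval [3/10, 7/10), width = 7/10 - 3/10 = 2/5
  'e': [3/10 + 2/5*0/1, 3/10 + 2/5*3/10) = [3/10, 21/50)
  'f': [3/10 + 2/5*3/10, 3/10 + 2/5*7/10) = [21/50, 29/50)
  'd': [3/10 + 2/5*7/10, 3/10 + 2/5*1/1) = [29/50, 7/10) <- contains code 3347/5000
  emit 'd', narrow to [29/50, 7/10)
Step 3: interval [29/50, 7/10), width = 7/10 - 29/50 = 3/25
  'e': [29/50 + 3/25*0/1, 29/50 + 3/25*3/10) = [29/50, 77/125)
  'f': [29/50 + 3/25*3/10, 29/50 + 3/25*7/10) = [77/125, 83/125)
  'd': [29/50 + 3/25*7/10, 29/50 + 3/25*1/1) = [83/125, 7/10) <- contains code 3347/5000
  emit 'd', narrow to [83/125, 7/10)
Step 4: interval [83/125, 7/10), width = 7/10 - 83/125 = 9/250
  'e': [83/125 + 9/250*0/1, 83/125 + 9/250*3/10) = [83/125, 1687/2500) <- contains code 3347/5000
  'f': [83/125 + 9/250*3/10, 83/125 + 9/250*7/10) = [1687/2500, 1723/2500)
  'd': [83/125 + 9/250*7/10, 83/125 + 9/250*1/1) = [1723/2500, 7/10)
  emit 'e', narrow to [83/125, 1687/2500)

Answer: fdde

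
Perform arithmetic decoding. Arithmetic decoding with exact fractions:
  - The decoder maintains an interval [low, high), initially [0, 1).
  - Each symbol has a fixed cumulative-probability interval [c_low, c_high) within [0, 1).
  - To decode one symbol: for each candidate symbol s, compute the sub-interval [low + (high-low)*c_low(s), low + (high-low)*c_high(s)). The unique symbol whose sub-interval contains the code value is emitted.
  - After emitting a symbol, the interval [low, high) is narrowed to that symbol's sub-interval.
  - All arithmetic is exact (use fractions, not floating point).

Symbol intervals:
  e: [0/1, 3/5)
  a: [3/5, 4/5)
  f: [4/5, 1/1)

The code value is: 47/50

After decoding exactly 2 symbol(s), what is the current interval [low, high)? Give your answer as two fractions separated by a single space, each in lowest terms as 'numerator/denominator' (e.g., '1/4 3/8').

Answer: 23/25 24/25

Derivation:
Step 1: interval [0/1, 1/1), width = 1/1 - 0/1 = 1/1
  'e': [0/1 + 1/1*0/1, 0/1 + 1/1*3/5) = [0/1, 3/5)
  'a': [0/1 + 1/1*3/5, 0/1 + 1/1*4/5) = [3/5, 4/5)
  'f': [0/1 + 1/1*4/5, 0/1 + 1/1*1/1) = [4/5, 1/1) <- contains code 47/50
  emit 'f', narrow to [4/5, 1/1)
Step 2: interval [4/5, 1/1), width = 1/1 - 4/5 = 1/5
  'e': [4/5 + 1/5*0/1, 4/5 + 1/5*3/5) = [4/5, 23/25)
  'a': [4/5 + 1/5*3/5, 4/5 + 1/5*4/5) = [23/25, 24/25) <- contains code 47/50
  'f': [4/5 + 1/5*4/5, 4/5 + 1/5*1/1) = [24/25, 1/1)
  emit 'a', narrow to [23/25, 24/25)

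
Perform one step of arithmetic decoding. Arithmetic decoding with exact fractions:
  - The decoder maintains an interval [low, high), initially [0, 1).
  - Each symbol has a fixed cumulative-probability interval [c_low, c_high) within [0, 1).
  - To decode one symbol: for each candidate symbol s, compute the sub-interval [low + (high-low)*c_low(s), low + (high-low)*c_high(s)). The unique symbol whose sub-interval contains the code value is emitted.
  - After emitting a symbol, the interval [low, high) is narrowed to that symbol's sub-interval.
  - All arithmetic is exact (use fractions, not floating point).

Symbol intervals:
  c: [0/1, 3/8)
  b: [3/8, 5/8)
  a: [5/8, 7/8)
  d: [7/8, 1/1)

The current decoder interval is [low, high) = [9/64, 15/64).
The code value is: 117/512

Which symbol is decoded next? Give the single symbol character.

Answer: d

Derivation:
Interval width = high − low = 15/64 − 9/64 = 3/32
Scaled code = (code − low) / width = (117/512 − 9/64) / 3/32 = 15/16
  c: [0/1, 3/8) 
  b: [3/8, 5/8) 
  a: [5/8, 7/8) 
  d: [7/8, 1/1) ← scaled code falls here ✓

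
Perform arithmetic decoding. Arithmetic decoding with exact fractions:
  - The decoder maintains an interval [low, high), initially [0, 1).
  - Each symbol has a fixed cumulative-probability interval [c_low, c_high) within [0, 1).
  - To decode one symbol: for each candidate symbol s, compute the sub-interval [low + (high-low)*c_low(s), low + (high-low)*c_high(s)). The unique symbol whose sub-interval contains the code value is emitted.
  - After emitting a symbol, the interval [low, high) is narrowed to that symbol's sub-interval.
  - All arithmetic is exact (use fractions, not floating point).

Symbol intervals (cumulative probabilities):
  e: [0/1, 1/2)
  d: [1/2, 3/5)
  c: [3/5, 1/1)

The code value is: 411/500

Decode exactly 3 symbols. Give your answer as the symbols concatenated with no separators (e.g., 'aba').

Step 1: interval [0/1, 1/1), width = 1/1 - 0/1 = 1/1
  'e': [0/1 + 1/1*0/1, 0/1 + 1/1*1/2) = [0/1, 1/2)
  'd': [0/1 + 1/1*1/2, 0/1 + 1/1*3/5) = [1/2, 3/5)
  'c': [0/1 + 1/1*3/5, 0/1 + 1/1*1/1) = [3/5, 1/1) <- contains code 411/500
  emit 'c', narrow to [3/5, 1/1)
Step 2: interval [3/5, 1/1), width = 1/1 - 3/5 = 2/5
  'e': [3/5 + 2/5*0/1, 3/5 + 2/5*1/2) = [3/5, 4/5)
  'd': [3/5 + 2/5*1/2, 3/5 + 2/5*3/5) = [4/5, 21/25) <- contains code 411/500
  'c': [3/5 + 2/5*3/5, 3/5 + 2/5*1/1) = [21/25, 1/1)
  emit 'd', narrow to [4/5, 21/25)
Step 3: interval [4/5, 21/25), width = 21/25 - 4/5 = 1/25
  'e': [4/5 + 1/25*0/1, 4/5 + 1/25*1/2) = [4/5, 41/50)
  'd': [4/5 + 1/25*1/2, 4/5 + 1/25*3/5) = [41/50, 103/125) <- contains code 411/500
  'c': [4/5 + 1/25*3/5, 4/5 + 1/25*1/1) = [103/125, 21/25)
  emit 'd', narrow to [41/50, 103/125)

Answer: cdd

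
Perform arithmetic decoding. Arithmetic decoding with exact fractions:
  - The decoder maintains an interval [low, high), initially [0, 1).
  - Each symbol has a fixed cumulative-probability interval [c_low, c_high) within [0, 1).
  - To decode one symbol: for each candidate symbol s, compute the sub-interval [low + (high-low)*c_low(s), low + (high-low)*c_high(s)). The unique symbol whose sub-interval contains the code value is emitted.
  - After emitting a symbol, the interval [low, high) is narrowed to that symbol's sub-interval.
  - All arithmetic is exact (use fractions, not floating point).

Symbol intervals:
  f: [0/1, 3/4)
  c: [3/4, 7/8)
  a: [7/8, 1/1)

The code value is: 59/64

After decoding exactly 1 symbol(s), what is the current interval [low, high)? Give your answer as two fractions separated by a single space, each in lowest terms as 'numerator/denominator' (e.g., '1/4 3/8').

Answer: 7/8 1/1

Derivation:
Step 1: interval [0/1, 1/1), width = 1/1 - 0/1 = 1/1
  'f': [0/1 + 1/1*0/1, 0/1 + 1/1*3/4) = [0/1, 3/4)
  'c': [0/1 + 1/1*3/4, 0/1 + 1/1*7/8) = [3/4, 7/8)
  'a': [0/1 + 1/1*7/8, 0/1 + 1/1*1/1) = [7/8, 1/1) <- contains code 59/64
  emit 'a', narrow to [7/8, 1/1)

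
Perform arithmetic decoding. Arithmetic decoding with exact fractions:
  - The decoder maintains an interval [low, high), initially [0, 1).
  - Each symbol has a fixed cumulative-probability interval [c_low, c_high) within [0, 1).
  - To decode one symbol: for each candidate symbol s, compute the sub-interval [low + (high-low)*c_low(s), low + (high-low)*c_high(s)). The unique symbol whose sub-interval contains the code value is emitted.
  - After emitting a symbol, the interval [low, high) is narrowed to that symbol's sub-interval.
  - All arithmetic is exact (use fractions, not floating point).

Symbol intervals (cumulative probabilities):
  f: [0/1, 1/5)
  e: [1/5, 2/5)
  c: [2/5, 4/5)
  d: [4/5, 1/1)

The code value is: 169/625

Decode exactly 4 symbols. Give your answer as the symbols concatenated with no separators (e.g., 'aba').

Answer: eecd

Derivation:
Step 1: interval [0/1, 1/1), width = 1/1 - 0/1 = 1/1
  'f': [0/1 + 1/1*0/1, 0/1 + 1/1*1/5) = [0/1, 1/5)
  'e': [0/1 + 1/1*1/5, 0/1 + 1/1*2/5) = [1/5, 2/5) <- contains code 169/625
  'c': [0/1 + 1/1*2/5, 0/1 + 1/1*4/5) = [2/5, 4/5)
  'd': [0/1 + 1/1*4/5, 0/1 + 1/1*1/1) = [4/5, 1/1)
  emit 'e', narrow to [1/5, 2/5)
Step 2: interval [1/5, 2/5), width = 2/5 - 1/5 = 1/5
  'f': [1/5 + 1/5*0/1, 1/5 + 1/5*1/5) = [1/5, 6/25)
  'e': [1/5 + 1/5*1/5, 1/5 + 1/5*2/5) = [6/25, 7/25) <- contains code 169/625
  'c': [1/5 + 1/5*2/5, 1/5 + 1/5*4/5) = [7/25, 9/25)
  'd': [1/5 + 1/5*4/5, 1/5 + 1/5*1/1) = [9/25, 2/5)
  emit 'e', narrow to [6/25, 7/25)
Step 3: interval [6/25, 7/25), width = 7/25 - 6/25 = 1/25
  'f': [6/25 + 1/25*0/1, 6/25 + 1/25*1/5) = [6/25, 31/125)
  'e': [6/25 + 1/25*1/5, 6/25 + 1/25*2/5) = [31/125, 32/125)
  'c': [6/25 + 1/25*2/5, 6/25 + 1/25*4/5) = [32/125, 34/125) <- contains code 169/625
  'd': [6/25 + 1/25*4/5, 6/25 + 1/25*1/1) = [34/125, 7/25)
  emit 'c', narrow to [32/125, 34/125)
Step 4: interval [32/125, 34/125), width = 34/125 - 32/125 = 2/125
  'f': [32/125 + 2/125*0/1, 32/125 + 2/125*1/5) = [32/125, 162/625)
  'e': [32/125 + 2/125*1/5, 32/125 + 2/125*2/5) = [162/625, 164/625)
  'c': [32/125 + 2/125*2/5, 32/125 + 2/125*4/5) = [164/625, 168/625)
  'd': [32/125 + 2/125*4/5, 32/125 + 2/125*1/1) = [168/625, 34/125) <- contains code 169/625
  emit 'd', narrow to [168/625, 34/125)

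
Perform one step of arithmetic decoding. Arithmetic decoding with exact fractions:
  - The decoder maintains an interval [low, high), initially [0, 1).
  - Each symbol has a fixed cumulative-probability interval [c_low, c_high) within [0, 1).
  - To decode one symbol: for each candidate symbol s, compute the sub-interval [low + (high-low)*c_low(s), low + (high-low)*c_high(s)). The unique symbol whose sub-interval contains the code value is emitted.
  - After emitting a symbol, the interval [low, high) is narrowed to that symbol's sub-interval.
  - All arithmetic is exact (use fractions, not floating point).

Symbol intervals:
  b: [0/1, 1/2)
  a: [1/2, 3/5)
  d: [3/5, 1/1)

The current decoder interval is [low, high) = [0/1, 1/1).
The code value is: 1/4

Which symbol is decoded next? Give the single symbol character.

Answer: b

Derivation:
Interval width = high − low = 1/1 − 0/1 = 1/1
Scaled code = (code − low) / width = (1/4 − 0/1) / 1/1 = 1/4
  b: [0/1, 1/2) ← scaled code falls here ✓
  a: [1/2, 3/5) 
  d: [3/5, 1/1) 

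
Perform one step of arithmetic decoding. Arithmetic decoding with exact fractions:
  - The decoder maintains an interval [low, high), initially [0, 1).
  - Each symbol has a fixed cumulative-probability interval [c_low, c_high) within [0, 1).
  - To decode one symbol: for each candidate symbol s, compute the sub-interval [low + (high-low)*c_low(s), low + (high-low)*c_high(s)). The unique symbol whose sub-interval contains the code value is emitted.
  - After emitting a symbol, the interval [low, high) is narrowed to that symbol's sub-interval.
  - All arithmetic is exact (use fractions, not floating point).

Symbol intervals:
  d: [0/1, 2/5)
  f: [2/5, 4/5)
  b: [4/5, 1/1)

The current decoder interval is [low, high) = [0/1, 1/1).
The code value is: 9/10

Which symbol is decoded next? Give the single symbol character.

Answer: b

Derivation:
Interval width = high − low = 1/1 − 0/1 = 1/1
Scaled code = (code − low) / width = (9/10 − 0/1) / 1/1 = 9/10
  d: [0/1, 2/5) 
  f: [2/5, 4/5) 
  b: [4/5, 1/1) ← scaled code falls here ✓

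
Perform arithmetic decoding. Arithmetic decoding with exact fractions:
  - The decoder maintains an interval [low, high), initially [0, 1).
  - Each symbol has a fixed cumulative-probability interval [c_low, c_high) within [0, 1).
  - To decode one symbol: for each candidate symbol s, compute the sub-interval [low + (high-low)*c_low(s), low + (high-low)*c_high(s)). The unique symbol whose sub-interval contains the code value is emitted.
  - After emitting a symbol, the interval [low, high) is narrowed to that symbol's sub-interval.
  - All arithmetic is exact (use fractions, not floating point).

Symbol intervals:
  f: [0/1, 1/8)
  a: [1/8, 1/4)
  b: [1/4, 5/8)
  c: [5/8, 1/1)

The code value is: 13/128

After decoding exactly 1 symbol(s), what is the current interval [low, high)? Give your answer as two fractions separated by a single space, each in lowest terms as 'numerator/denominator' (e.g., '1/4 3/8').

Step 1: interval [0/1, 1/1), width = 1/1 - 0/1 = 1/1
  'f': [0/1 + 1/1*0/1, 0/1 + 1/1*1/8) = [0/1, 1/8) <- contains code 13/128
  'a': [0/1 + 1/1*1/8, 0/1 + 1/1*1/4) = [1/8, 1/4)
  'b': [0/1 + 1/1*1/4, 0/1 + 1/1*5/8) = [1/4, 5/8)
  'c': [0/1 + 1/1*5/8, 0/1 + 1/1*1/1) = [5/8, 1/1)
  emit 'f', narrow to [0/1, 1/8)

Answer: 0/1 1/8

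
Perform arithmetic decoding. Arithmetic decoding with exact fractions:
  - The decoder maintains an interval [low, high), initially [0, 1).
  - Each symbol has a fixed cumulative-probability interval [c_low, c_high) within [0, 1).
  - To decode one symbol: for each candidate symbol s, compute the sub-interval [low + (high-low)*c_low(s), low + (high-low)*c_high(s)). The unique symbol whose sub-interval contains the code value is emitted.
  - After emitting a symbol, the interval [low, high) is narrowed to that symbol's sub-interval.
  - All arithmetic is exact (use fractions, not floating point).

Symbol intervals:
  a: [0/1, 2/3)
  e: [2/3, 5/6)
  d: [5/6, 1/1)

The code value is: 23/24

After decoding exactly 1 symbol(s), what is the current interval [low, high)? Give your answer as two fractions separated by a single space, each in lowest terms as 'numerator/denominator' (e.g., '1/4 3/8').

Step 1: interval [0/1, 1/1), width = 1/1 - 0/1 = 1/1
  'a': [0/1 + 1/1*0/1, 0/1 + 1/1*2/3) = [0/1, 2/3)
  'e': [0/1 + 1/1*2/3, 0/1 + 1/1*5/6) = [2/3, 5/6)
  'd': [0/1 + 1/1*5/6, 0/1 + 1/1*1/1) = [5/6, 1/1) <- contains code 23/24
  emit 'd', narrow to [5/6, 1/1)

Answer: 5/6 1/1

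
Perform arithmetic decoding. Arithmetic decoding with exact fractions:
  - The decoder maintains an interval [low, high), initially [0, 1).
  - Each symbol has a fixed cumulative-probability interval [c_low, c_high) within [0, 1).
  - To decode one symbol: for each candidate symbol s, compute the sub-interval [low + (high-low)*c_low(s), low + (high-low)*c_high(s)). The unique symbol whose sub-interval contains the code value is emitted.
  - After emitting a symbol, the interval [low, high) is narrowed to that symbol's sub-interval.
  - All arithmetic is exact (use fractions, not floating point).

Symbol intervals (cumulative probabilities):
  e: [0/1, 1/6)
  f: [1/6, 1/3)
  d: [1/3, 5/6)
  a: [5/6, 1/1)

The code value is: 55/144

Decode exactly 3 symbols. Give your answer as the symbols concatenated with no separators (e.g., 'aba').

Answer: ded

Derivation:
Step 1: interval [0/1, 1/1), width = 1/1 - 0/1 = 1/1
  'e': [0/1 + 1/1*0/1, 0/1 + 1/1*1/6) = [0/1, 1/6)
  'f': [0/1 + 1/1*1/6, 0/1 + 1/1*1/3) = [1/6, 1/3)
  'd': [0/1 + 1/1*1/3, 0/1 + 1/1*5/6) = [1/3, 5/6) <- contains code 55/144
  'a': [0/1 + 1/1*5/6, 0/1 + 1/1*1/1) = [5/6, 1/1)
  emit 'd', narrow to [1/3, 5/6)
Step 2: interval [1/3, 5/6), width = 5/6 - 1/3 = 1/2
  'e': [1/3 + 1/2*0/1, 1/3 + 1/2*1/6) = [1/3, 5/12) <- contains code 55/144
  'f': [1/3 + 1/2*1/6, 1/3 + 1/2*1/3) = [5/12, 1/2)
  'd': [1/3 + 1/2*1/3, 1/3 + 1/2*5/6) = [1/2, 3/4)
  'a': [1/3 + 1/2*5/6, 1/3 + 1/2*1/1) = [3/4, 5/6)
  emit 'e', narrow to [1/3, 5/12)
Step 3: interval [1/3, 5/12), width = 5/12 - 1/3 = 1/12
  'e': [1/3 + 1/12*0/1, 1/3 + 1/12*1/6) = [1/3, 25/72)
  'f': [1/3 + 1/12*1/6, 1/3 + 1/12*1/3) = [25/72, 13/36)
  'd': [1/3 + 1/12*1/3, 1/3 + 1/12*5/6) = [13/36, 29/72) <- contains code 55/144
  'a': [1/3 + 1/12*5/6, 1/3 + 1/12*1/1) = [29/72, 5/12)
  emit 'd', narrow to [13/36, 29/72)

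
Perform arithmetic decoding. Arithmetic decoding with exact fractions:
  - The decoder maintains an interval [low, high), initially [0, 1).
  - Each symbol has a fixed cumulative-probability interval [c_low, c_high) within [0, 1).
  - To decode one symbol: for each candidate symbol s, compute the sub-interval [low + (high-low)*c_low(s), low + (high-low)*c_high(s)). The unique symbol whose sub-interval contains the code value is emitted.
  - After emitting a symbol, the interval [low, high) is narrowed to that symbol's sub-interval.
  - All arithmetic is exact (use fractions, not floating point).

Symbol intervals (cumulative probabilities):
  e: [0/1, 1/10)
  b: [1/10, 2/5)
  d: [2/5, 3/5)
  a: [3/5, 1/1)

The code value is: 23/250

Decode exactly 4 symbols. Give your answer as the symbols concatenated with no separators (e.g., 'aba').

Step 1: interval [0/1, 1/1), width = 1/1 - 0/1 = 1/1
  'e': [0/1 + 1/1*0/1, 0/1 + 1/1*1/10) = [0/1, 1/10) <- contains code 23/250
  'b': [0/1 + 1/1*1/10, 0/1 + 1/1*2/5) = [1/10, 2/5)
  'd': [0/1 + 1/1*2/5, 0/1 + 1/1*3/5) = [2/5, 3/5)
  'a': [0/1 + 1/1*3/5, 0/1 + 1/1*1/1) = [3/5, 1/1)
  emit 'e', narrow to [0/1, 1/10)
Step 2: interval [0/1, 1/10), width = 1/10 - 0/1 = 1/10
  'e': [0/1 + 1/10*0/1, 0/1 + 1/10*1/10) = [0/1, 1/100)
  'b': [0/1 + 1/10*1/10, 0/1 + 1/10*2/5) = [1/100, 1/25)
  'd': [0/1 + 1/10*2/5, 0/1 + 1/10*3/5) = [1/25, 3/50)
  'a': [0/1 + 1/10*3/5, 0/1 + 1/10*1/1) = [3/50, 1/10) <- contains code 23/250
  emit 'a', narrow to [3/50, 1/10)
Step 3: interval [3/50, 1/10), width = 1/10 - 3/50 = 1/25
  'e': [3/50 + 1/25*0/1, 3/50 + 1/25*1/10) = [3/50, 8/125)
  'b': [3/50 + 1/25*1/10, 3/50 + 1/25*2/5) = [8/125, 19/250)
  'd': [3/50 + 1/25*2/5, 3/50 + 1/25*3/5) = [19/250, 21/250)
  'a': [3/50 + 1/25*3/5, 3/50 + 1/25*1/1) = [21/250, 1/10) <- contains code 23/250
  emit 'a', narrow to [21/250, 1/10)
Step 4: interval [21/250, 1/10), width = 1/10 - 21/250 = 2/125
  'e': [21/250 + 2/125*0/1, 21/250 + 2/125*1/10) = [21/250, 107/1250)
  'b': [21/250 + 2/125*1/10, 21/250 + 2/125*2/5) = [107/1250, 113/1250)
  'd': [21/250 + 2/125*2/5, 21/250 + 2/125*3/5) = [113/1250, 117/1250) <- contains code 23/250
  'a': [21/250 + 2/125*3/5, 21/250 + 2/125*1/1) = [117/1250, 1/10)
  emit 'd', narrow to [113/1250, 117/1250)

Answer: eaad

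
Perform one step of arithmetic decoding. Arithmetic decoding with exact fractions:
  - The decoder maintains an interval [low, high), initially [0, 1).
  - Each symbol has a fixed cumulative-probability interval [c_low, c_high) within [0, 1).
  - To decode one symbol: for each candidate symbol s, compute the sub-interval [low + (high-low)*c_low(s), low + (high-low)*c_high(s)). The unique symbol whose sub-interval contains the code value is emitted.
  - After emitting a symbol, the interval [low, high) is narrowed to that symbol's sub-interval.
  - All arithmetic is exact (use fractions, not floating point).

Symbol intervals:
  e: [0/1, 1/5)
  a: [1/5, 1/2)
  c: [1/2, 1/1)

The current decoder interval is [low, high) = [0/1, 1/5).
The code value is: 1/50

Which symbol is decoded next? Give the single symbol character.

Answer: e

Derivation:
Interval width = high − low = 1/5 − 0/1 = 1/5
Scaled code = (code − low) / width = (1/50 − 0/1) / 1/5 = 1/10
  e: [0/1, 1/5) ← scaled code falls here ✓
  a: [1/5, 1/2) 
  c: [1/2, 1/1) 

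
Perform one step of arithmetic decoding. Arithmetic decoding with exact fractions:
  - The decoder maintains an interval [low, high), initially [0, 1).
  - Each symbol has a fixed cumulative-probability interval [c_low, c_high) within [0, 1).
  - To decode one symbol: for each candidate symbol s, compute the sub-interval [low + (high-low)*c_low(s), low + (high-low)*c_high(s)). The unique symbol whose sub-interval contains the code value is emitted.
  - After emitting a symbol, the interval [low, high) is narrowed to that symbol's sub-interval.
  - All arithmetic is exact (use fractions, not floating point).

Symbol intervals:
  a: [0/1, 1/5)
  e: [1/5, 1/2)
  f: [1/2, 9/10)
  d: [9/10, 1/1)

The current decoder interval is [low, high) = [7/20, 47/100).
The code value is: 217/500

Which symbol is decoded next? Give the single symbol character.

Answer: f

Derivation:
Interval width = high − low = 47/100 − 7/20 = 3/25
Scaled code = (code − low) / width = (217/500 − 7/20) / 3/25 = 7/10
  a: [0/1, 1/5) 
  e: [1/5, 1/2) 
  f: [1/2, 9/10) ← scaled code falls here ✓
  d: [9/10, 1/1) 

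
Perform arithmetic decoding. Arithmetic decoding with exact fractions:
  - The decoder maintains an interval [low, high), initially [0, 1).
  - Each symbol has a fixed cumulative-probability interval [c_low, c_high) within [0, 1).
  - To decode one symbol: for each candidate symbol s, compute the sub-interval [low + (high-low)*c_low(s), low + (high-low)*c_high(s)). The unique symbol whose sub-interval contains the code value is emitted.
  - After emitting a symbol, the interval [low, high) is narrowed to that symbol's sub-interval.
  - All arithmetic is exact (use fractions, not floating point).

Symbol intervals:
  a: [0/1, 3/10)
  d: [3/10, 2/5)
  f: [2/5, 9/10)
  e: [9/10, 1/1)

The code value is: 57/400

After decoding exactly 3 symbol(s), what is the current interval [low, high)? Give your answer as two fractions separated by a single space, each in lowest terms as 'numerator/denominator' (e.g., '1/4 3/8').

Answer: 3/25 33/200

Derivation:
Step 1: interval [0/1, 1/1), width = 1/1 - 0/1 = 1/1
  'a': [0/1 + 1/1*0/1, 0/1 + 1/1*3/10) = [0/1, 3/10) <- contains code 57/400
  'd': [0/1 + 1/1*3/10, 0/1 + 1/1*2/5) = [3/10, 2/5)
  'f': [0/1 + 1/1*2/5, 0/1 + 1/1*9/10) = [2/5, 9/10)
  'e': [0/1 + 1/1*9/10, 0/1 + 1/1*1/1) = [9/10, 1/1)
  emit 'a', narrow to [0/1, 3/10)
Step 2: interval [0/1, 3/10), width = 3/10 - 0/1 = 3/10
  'a': [0/1 + 3/10*0/1, 0/1 + 3/10*3/10) = [0/1, 9/100)
  'd': [0/1 + 3/10*3/10, 0/1 + 3/10*2/5) = [9/100, 3/25)
  'f': [0/1 + 3/10*2/5, 0/1 + 3/10*9/10) = [3/25, 27/100) <- contains code 57/400
  'e': [0/1 + 3/10*9/10, 0/1 + 3/10*1/1) = [27/100, 3/10)
  emit 'f', narrow to [3/25, 27/100)
Step 3: interval [3/25, 27/100), width = 27/100 - 3/25 = 3/20
  'a': [3/25 + 3/20*0/1, 3/25 + 3/20*3/10) = [3/25, 33/200) <- contains code 57/400
  'd': [3/25 + 3/20*3/10, 3/25 + 3/20*2/5) = [33/200, 9/50)
  'f': [3/25 + 3/20*2/5, 3/25 + 3/20*9/10) = [9/50, 51/200)
  'e': [3/25 + 3/20*9/10, 3/25 + 3/20*1/1) = [51/200, 27/100)
  emit 'a', narrow to [3/25, 33/200)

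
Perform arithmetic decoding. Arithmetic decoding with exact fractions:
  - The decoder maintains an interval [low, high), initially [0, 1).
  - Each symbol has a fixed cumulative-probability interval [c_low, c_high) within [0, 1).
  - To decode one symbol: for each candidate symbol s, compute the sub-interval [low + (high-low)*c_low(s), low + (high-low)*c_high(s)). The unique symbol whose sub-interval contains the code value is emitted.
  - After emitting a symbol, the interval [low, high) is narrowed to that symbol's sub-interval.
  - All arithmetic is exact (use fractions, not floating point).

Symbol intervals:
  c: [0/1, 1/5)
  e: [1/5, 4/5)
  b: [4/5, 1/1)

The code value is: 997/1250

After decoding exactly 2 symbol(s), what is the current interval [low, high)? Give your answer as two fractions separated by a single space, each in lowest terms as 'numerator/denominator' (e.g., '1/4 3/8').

Step 1: interval [0/1, 1/1), width = 1/1 - 0/1 = 1/1
  'c': [0/1 + 1/1*0/1, 0/1 + 1/1*1/5) = [0/1, 1/5)
  'e': [0/1 + 1/1*1/5, 0/1 + 1/1*4/5) = [1/5, 4/5) <- contains code 997/1250
  'b': [0/1 + 1/1*4/5, 0/1 + 1/1*1/1) = [4/5, 1/1)
  emit 'e', narrow to [1/5, 4/5)
Step 2: interval [1/5, 4/5), width = 4/5 - 1/5 = 3/5
  'c': [1/5 + 3/5*0/1, 1/5 + 3/5*1/5) = [1/5, 8/25)
  'e': [1/5 + 3/5*1/5, 1/5 + 3/5*4/5) = [8/25, 17/25)
  'b': [1/5 + 3/5*4/5, 1/5 + 3/5*1/1) = [17/25, 4/5) <- contains code 997/1250
  emit 'b', narrow to [17/25, 4/5)

Answer: 17/25 4/5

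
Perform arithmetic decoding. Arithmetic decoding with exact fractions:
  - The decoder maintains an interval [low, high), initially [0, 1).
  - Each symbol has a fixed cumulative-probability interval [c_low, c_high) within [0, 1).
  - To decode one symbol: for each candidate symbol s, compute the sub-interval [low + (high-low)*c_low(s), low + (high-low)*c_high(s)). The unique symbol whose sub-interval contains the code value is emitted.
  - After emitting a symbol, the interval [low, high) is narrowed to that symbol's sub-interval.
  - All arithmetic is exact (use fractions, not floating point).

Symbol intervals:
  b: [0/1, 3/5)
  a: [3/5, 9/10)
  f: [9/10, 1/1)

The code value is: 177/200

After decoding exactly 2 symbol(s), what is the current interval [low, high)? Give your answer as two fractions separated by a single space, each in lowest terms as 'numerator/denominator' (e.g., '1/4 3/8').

Answer: 87/100 9/10

Derivation:
Step 1: interval [0/1, 1/1), width = 1/1 - 0/1 = 1/1
  'b': [0/1 + 1/1*0/1, 0/1 + 1/1*3/5) = [0/1, 3/5)
  'a': [0/1 + 1/1*3/5, 0/1 + 1/1*9/10) = [3/5, 9/10) <- contains code 177/200
  'f': [0/1 + 1/1*9/10, 0/1 + 1/1*1/1) = [9/10, 1/1)
  emit 'a', narrow to [3/5, 9/10)
Step 2: interval [3/5, 9/10), width = 9/10 - 3/5 = 3/10
  'b': [3/5 + 3/10*0/1, 3/5 + 3/10*3/5) = [3/5, 39/50)
  'a': [3/5 + 3/10*3/5, 3/5 + 3/10*9/10) = [39/50, 87/100)
  'f': [3/5 + 3/10*9/10, 3/5 + 3/10*1/1) = [87/100, 9/10) <- contains code 177/200
  emit 'f', narrow to [87/100, 9/10)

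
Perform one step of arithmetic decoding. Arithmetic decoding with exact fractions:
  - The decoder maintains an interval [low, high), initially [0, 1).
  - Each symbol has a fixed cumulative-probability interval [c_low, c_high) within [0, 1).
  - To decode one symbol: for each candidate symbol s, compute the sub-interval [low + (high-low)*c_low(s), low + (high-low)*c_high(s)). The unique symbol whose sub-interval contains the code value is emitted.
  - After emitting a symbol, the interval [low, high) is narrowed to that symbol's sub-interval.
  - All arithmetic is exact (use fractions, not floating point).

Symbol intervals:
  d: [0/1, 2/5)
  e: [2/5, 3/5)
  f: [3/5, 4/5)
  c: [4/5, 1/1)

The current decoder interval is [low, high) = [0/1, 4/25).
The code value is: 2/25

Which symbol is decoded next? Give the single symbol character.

Answer: e

Derivation:
Interval width = high − low = 4/25 − 0/1 = 4/25
Scaled code = (code − low) / width = (2/25 − 0/1) / 4/25 = 1/2
  d: [0/1, 2/5) 
  e: [2/5, 3/5) ← scaled code falls here ✓
  f: [3/5, 4/5) 
  c: [4/5, 1/1) 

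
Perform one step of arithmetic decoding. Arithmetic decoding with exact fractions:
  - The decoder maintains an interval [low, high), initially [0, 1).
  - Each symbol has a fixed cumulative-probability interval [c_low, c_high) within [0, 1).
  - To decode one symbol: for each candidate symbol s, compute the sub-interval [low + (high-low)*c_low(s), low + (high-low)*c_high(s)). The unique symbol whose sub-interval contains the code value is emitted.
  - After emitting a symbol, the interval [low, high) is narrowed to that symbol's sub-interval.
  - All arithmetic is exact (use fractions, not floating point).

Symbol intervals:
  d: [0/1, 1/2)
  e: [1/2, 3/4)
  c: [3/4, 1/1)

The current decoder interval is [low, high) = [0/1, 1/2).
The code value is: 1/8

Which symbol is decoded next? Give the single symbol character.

Answer: d

Derivation:
Interval width = high − low = 1/2 − 0/1 = 1/2
Scaled code = (code − low) / width = (1/8 − 0/1) / 1/2 = 1/4
  d: [0/1, 1/2) ← scaled code falls here ✓
  e: [1/2, 3/4) 
  c: [3/4, 1/1) 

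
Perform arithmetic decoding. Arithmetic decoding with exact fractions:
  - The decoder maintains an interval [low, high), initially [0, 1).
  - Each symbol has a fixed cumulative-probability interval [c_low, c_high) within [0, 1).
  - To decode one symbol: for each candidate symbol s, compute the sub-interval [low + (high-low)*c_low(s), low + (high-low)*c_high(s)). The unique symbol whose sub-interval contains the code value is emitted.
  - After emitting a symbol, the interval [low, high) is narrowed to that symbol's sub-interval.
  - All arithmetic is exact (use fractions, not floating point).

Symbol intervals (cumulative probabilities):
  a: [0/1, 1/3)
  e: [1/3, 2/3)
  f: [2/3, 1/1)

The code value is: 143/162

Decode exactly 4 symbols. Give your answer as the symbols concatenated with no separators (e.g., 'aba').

Step 1: interval [0/1, 1/1), width = 1/1 - 0/1 = 1/1
  'a': [0/1 + 1/1*0/1, 0/1 + 1/1*1/3) = [0/1, 1/3)
  'e': [0/1 + 1/1*1/3, 0/1 + 1/1*2/3) = [1/3, 2/3)
  'f': [0/1 + 1/1*2/3, 0/1 + 1/1*1/1) = [2/3, 1/1) <- contains code 143/162
  emit 'f', narrow to [2/3, 1/1)
Step 2: interval [2/3, 1/1), width = 1/1 - 2/3 = 1/3
  'a': [2/3 + 1/3*0/1, 2/3 + 1/3*1/3) = [2/3, 7/9)
  'e': [2/3 + 1/3*1/3, 2/3 + 1/3*2/3) = [7/9, 8/9) <- contains code 143/162
  'f': [2/3 + 1/3*2/3, 2/3 + 1/3*1/1) = [8/9, 1/1)
  emit 'e', narrow to [7/9, 8/9)
Step 3: interval [7/9, 8/9), width = 8/9 - 7/9 = 1/9
  'a': [7/9 + 1/9*0/1, 7/9 + 1/9*1/3) = [7/9, 22/27)
  'e': [7/9 + 1/9*1/3, 7/9 + 1/9*2/3) = [22/27, 23/27)
  'f': [7/9 + 1/9*2/3, 7/9 + 1/9*1/1) = [23/27, 8/9) <- contains code 143/162
  emit 'f', narrow to [23/27, 8/9)
Step 4: interval [23/27, 8/9), width = 8/9 - 23/27 = 1/27
  'a': [23/27 + 1/27*0/1, 23/27 + 1/27*1/3) = [23/27, 70/81)
  'e': [23/27 + 1/27*1/3, 23/27 + 1/27*2/3) = [70/81, 71/81)
  'f': [23/27 + 1/27*2/3, 23/27 + 1/27*1/1) = [71/81, 8/9) <- contains code 143/162
  emit 'f', narrow to [71/81, 8/9)

Answer: feff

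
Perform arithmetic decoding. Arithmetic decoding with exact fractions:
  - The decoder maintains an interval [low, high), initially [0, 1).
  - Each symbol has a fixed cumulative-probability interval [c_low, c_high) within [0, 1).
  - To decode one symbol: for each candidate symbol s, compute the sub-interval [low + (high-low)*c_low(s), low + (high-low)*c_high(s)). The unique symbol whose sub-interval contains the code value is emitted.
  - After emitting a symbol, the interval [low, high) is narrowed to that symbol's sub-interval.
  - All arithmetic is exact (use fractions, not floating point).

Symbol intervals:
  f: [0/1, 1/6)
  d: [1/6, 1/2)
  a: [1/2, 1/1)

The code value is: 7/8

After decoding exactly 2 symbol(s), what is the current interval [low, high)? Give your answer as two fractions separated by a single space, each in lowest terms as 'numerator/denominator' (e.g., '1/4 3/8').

Answer: 3/4 1/1

Derivation:
Step 1: interval [0/1, 1/1), width = 1/1 - 0/1 = 1/1
  'f': [0/1 + 1/1*0/1, 0/1 + 1/1*1/6) = [0/1, 1/6)
  'd': [0/1 + 1/1*1/6, 0/1 + 1/1*1/2) = [1/6, 1/2)
  'a': [0/1 + 1/1*1/2, 0/1 + 1/1*1/1) = [1/2, 1/1) <- contains code 7/8
  emit 'a', narrow to [1/2, 1/1)
Step 2: interval [1/2, 1/1), width = 1/1 - 1/2 = 1/2
  'f': [1/2 + 1/2*0/1, 1/2 + 1/2*1/6) = [1/2, 7/12)
  'd': [1/2 + 1/2*1/6, 1/2 + 1/2*1/2) = [7/12, 3/4)
  'a': [1/2 + 1/2*1/2, 1/2 + 1/2*1/1) = [3/4, 1/1) <- contains code 7/8
  emit 'a', narrow to [3/4, 1/1)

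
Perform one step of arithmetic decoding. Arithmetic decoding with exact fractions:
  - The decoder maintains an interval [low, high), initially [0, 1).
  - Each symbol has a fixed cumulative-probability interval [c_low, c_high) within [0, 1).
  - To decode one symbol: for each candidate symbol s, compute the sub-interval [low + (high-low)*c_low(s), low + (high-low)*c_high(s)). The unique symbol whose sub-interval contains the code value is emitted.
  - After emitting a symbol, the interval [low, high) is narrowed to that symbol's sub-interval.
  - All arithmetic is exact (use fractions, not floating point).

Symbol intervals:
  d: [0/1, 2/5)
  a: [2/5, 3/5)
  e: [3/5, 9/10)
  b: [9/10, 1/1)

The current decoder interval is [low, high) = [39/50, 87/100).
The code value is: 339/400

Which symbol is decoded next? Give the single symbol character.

Interval width = high − low = 87/100 − 39/50 = 9/100
Scaled code = (code − low) / width = (339/400 − 39/50) / 9/100 = 3/4
  d: [0/1, 2/5) 
  a: [2/5, 3/5) 
  e: [3/5, 9/10) ← scaled code falls here ✓
  b: [9/10, 1/1) 

Answer: e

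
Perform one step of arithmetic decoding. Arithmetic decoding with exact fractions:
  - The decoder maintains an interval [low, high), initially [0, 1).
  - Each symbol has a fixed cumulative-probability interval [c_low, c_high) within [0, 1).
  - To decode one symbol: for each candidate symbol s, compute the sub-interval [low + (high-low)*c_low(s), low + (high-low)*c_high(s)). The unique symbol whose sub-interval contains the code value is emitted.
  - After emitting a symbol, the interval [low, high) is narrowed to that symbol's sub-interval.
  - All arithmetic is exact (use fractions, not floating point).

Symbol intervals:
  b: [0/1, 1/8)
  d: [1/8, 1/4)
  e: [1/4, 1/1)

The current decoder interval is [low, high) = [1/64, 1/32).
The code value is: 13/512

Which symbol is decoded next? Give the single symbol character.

Interval width = high − low = 1/32 − 1/64 = 1/64
Scaled code = (code − low) / width = (13/512 − 1/64) / 1/64 = 5/8
  b: [0/1, 1/8) 
  d: [1/8, 1/4) 
  e: [1/4, 1/1) ← scaled code falls here ✓

Answer: e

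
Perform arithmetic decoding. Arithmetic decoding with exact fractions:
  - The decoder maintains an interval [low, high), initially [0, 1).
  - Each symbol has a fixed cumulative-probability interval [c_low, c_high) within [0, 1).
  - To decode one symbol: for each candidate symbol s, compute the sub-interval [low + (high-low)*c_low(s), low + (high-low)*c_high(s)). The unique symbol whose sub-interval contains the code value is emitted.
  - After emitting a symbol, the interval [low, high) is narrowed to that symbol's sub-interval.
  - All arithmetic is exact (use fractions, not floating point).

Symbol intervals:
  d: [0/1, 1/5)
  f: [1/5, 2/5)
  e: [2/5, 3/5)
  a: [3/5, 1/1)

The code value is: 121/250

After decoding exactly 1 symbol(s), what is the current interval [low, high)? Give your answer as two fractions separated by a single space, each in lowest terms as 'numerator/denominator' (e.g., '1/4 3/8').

Step 1: interval [0/1, 1/1), width = 1/1 - 0/1 = 1/1
  'd': [0/1 + 1/1*0/1, 0/1 + 1/1*1/5) = [0/1, 1/5)
  'f': [0/1 + 1/1*1/5, 0/1 + 1/1*2/5) = [1/5, 2/5)
  'e': [0/1 + 1/1*2/5, 0/1 + 1/1*3/5) = [2/5, 3/5) <- contains code 121/250
  'a': [0/1 + 1/1*3/5, 0/1 + 1/1*1/1) = [3/5, 1/1)
  emit 'e', narrow to [2/5, 3/5)

Answer: 2/5 3/5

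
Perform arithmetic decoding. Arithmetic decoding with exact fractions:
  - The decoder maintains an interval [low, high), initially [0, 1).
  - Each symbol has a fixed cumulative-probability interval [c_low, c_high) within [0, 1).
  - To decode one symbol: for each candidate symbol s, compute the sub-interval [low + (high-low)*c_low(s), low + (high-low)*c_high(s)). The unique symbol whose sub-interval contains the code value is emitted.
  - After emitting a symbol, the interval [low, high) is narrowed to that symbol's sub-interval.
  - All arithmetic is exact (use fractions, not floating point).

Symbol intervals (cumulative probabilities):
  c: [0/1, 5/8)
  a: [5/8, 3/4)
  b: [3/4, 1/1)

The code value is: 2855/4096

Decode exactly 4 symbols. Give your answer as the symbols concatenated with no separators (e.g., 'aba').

Step 1: interval [0/1, 1/1), width = 1/1 - 0/1 = 1/1
  'c': [0/1 + 1/1*0/1, 0/1 + 1/1*5/8) = [0/1, 5/8)
  'a': [0/1 + 1/1*5/8, 0/1 + 1/1*3/4) = [5/8, 3/4) <- contains code 2855/4096
  'b': [0/1 + 1/1*3/4, 0/1 + 1/1*1/1) = [3/4, 1/1)
  emit 'a', narrow to [5/8, 3/4)
Step 2: interval [5/8, 3/4), width = 3/4 - 5/8 = 1/8
  'c': [5/8 + 1/8*0/1, 5/8 + 1/8*5/8) = [5/8, 45/64) <- contains code 2855/4096
  'a': [5/8 + 1/8*5/8, 5/8 + 1/8*3/4) = [45/64, 23/32)
  'b': [5/8 + 1/8*3/4, 5/8 + 1/8*1/1) = [23/32, 3/4)
  emit 'c', narrow to [5/8, 45/64)
Step 3: interval [5/8, 45/64), width = 45/64 - 5/8 = 5/64
  'c': [5/8 + 5/64*0/1, 5/8 + 5/64*5/8) = [5/8, 345/512)
  'a': [5/8 + 5/64*5/8, 5/8 + 5/64*3/4) = [345/512, 175/256)
  'b': [5/8 + 5/64*3/4, 5/8 + 5/64*1/1) = [175/256, 45/64) <- contains code 2855/4096
  emit 'b', narrow to [175/256, 45/64)
Step 4: interval [175/256, 45/64), width = 45/64 - 175/256 = 5/256
  'c': [175/256 + 5/256*0/1, 175/256 + 5/256*5/8) = [175/256, 1425/2048)
  'a': [175/256 + 5/256*5/8, 175/256 + 5/256*3/4) = [1425/2048, 715/1024) <- contains code 2855/4096
  'b': [175/256 + 5/256*3/4, 175/256 + 5/256*1/1) = [715/1024, 45/64)
  emit 'a', narrow to [1425/2048, 715/1024)

Answer: acba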